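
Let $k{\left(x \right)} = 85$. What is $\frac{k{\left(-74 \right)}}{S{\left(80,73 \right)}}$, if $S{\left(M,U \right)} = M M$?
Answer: $\frac{17}{1280} \approx 0.013281$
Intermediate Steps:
$S{\left(M,U \right)} = M^{2}$
$\frac{k{\left(-74 \right)}}{S{\left(80,73 \right)}} = \frac{85}{80^{2}} = \frac{85}{6400} = 85 \cdot \frac{1}{6400} = \frac{17}{1280}$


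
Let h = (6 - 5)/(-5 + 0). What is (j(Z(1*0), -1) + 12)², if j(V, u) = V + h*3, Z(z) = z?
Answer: 3249/25 ≈ 129.96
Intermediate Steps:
h = -⅕ (h = 1/(-5) = 1*(-⅕) = -⅕ ≈ -0.20000)
j(V, u) = -⅗ + V (j(V, u) = V - ⅕*3 = V - ⅗ = -⅗ + V)
(j(Z(1*0), -1) + 12)² = ((-⅗ + 1*0) + 12)² = ((-⅗ + 0) + 12)² = (-⅗ + 12)² = (57/5)² = 3249/25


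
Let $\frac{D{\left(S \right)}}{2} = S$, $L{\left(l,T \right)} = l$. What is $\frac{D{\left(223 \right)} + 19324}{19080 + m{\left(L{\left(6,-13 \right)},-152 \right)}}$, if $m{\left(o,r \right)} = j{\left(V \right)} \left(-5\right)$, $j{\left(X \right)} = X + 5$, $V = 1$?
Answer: $\frac{659}{635} \approx 1.0378$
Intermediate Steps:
$j{\left(X \right)} = 5 + X$
$D{\left(S \right)} = 2 S$
$m{\left(o,r \right)} = -30$ ($m{\left(o,r \right)} = \left(5 + 1\right) \left(-5\right) = 6 \left(-5\right) = -30$)
$\frac{D{\left(223 \right)} + 19324}{19080 + m{\left(L{\left(6,-13 \right)},-152 \right)}} = \frac{2 \cdot 223 + 19324}{19080 - 30} = \frac{446 + 19324}{19050} = 19770 \cdot \frac{1}{19050} = \frac{659}{635}$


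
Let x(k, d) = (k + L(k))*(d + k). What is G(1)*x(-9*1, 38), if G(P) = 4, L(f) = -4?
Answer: -1508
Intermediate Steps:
x(k, d) = (-4 + k)*(d + k) (x(k, d) = (k - 4)*(d + k) = (-4 + k)*(d + k))
G(1)*x(-9*1, 38) = 4*((-9*1)**2 - 4*38 - (-36) + 38*(-9*1)) = 4*((-9)**2 - 152 - 4*(-9) + 38*(-9)) = 4*(81 - 152 + 36 - 342) = 4*(-377) = -1508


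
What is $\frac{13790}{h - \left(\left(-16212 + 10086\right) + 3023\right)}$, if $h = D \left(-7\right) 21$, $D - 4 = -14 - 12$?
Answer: $\frac{13790}{6337} \approx 2.1761$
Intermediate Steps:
$D = -22$ ($D = 4 - 26 = -22$)
$h = 3234$ ($h = \left(-22\right) \left(-7\right) 21 = 154 \cdot 21 = 3234$)
$\frac{13790}{h - \left(\left(-16212 + 10086\right) + 3023\right)} = \frac{13790}{3234 - \left(\left(-16212 + 10086\right) + 3023\right)} = \frac{13790}{3234 - \left(-6126 + 3023\right)} = \frac{13790}{3234 - -3103} = \frac{13790}{3234 + 3103} = \frac{13790}{6337}$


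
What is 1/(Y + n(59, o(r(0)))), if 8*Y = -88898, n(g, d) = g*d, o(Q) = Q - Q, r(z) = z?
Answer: -4/44449 ≈ -8.9991e-5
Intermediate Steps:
o(Q) = 0
n(g, d) = d*g
Y = -44449/4 (Y = (1/8)*(-88898) = -44449/4 ≈ -11112.)
1/(Y + n(59, o(r(0)))) = 1/(-44449/4 + 0*59) = 1/(-44449/4 + 0) = 1/(-44449/4) = -4/44449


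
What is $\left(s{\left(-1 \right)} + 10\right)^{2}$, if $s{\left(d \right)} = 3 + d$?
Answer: $144$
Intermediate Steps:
$\left(s{\left(-1 \right)} + 10\right)^{2} = \left(\left(3 - 1\right) + 10\right)^{2} = \left(2 + 10\right)^{2} = 12^{2} = 144$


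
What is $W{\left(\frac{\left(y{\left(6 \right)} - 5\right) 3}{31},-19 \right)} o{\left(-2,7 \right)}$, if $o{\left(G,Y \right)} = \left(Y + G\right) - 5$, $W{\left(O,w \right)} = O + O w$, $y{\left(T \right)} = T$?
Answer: $0$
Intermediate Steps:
$o{\left(G,Y \right)} = -5 + G + Y$ ($o{\left(G,Y \right)} = \left(G + Y\right) - 5 = -5 + G + Y$)
$W{\left(\frac{\left(y{\left(6 \right)} - 5\right) 3}{31},-19 \right)} o{\left(-2,7 \right)} = \frac{\left(6 - 5\right) 3}{31} \left(1 - 19\right) \left(-5 - 2 + 7\right) = 1 \cdot 3 \cdot \frac{1}{31} \left(-18\right) 0 = 3 \cdot \frac{1}{31} \left(-18\right) 0 = \frac{3}{31} \left(-18\right) 0 = \left(- \frac{54}{31}\right) 0 = 0$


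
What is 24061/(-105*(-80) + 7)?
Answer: 24061/8407 ≈ 2.8620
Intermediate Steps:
24061/(-105*(-80) + 7) = 24061/(8400 + 7) = 24061/8407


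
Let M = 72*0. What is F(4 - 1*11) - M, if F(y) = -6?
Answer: -6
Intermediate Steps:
M = 0
F(4 - 1*11) - M = -6 - 1*0 = -6 + 0 = -6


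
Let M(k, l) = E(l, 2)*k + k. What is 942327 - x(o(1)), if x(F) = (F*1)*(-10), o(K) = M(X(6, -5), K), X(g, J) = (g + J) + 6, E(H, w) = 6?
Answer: 942817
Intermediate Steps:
X(g, J) = 6 + J + g (X(g, J) = (J + g) + 6 = 6 + J + g)
M(k, l) = 7*k (M(k, l) = 6*k + k = 7*k)
o(K) = 49 (o(K) = 7*(6 - 5 + 6) = 7*7 = 49)
x(F) = -10*F (x(F) = F*(-10) = -10*F)
942327 - x(o(1)) = 942327 - (-10)*49 = 942327 - 1*(-490) = 942327 + 490 = 942817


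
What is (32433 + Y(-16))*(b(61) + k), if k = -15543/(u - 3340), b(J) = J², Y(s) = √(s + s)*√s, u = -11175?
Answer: 1752220652514/14515 - 864413728*√2/14515 ≈ 1.2063e+8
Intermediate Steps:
Y(s) = s*√2 (Y(s) = √(2*s)*√s = (√2*√s)*√s = s*√2)
k = 15543/14515 (k = -15543/(-11175 - 3340) = -15543/(-14515) = -15543*(-1/14515) = 15543/14515 ≈ 1.0708)
(32433 + Y(-16))*(b(61) + k) = (32433 - 16*√2)*(61² + 15543/14515) = (32433 - 16*√2)*(3721 + 15543/14515) = (32433 - 16*√2)*(54025858/14515) = 1752220652514/14515 - 864413728*√2/14515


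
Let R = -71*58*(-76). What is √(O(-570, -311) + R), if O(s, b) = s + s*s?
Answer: √637298 ≈ 798.31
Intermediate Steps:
O(s, b) = s + s²
R = 312968 (R = -4118*(-76) = 312968)
√(O(-570, -311) + R) = √(-570*(1 - 570) + 312968) = √(-570*(-569) + 312968) = √(324330 + 312968) = √637298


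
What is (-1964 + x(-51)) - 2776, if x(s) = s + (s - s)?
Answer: -4791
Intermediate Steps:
x(s) = s (x(s) = s + 0 = s)
(-1964 + x(-51)) - 2776 = (-1964 - 51) - 2776 = -2015 - 2776 = -4791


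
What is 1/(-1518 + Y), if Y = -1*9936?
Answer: -1/11454 ≈ -8.7306e-5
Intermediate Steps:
Y = -9936
1/(-1518 + Y) = 1/(-1518 - 9936) = 1/(-11454) = -1/11454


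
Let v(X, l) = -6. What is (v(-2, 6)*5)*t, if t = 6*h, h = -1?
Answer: 180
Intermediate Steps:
t = -6 (t = 6*(-1) = -6)
(v(-2, 6)*5)*t = -6*5*(-6) = -30*(-6) = 180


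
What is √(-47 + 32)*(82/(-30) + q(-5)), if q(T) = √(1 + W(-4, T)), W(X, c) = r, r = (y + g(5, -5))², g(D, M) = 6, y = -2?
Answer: I*√15*(-41/15 + √17) ≈ 5.3826*I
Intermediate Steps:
r = 16 (r = (-2 + 6)² = 4² = 16)
W(X, c) = 16
q(T) = √17 (q(T) = √(1 + 16) = √17)
√(-47 + 32)*(82/(-30) + q(-5)) = √(-47 + 32)*(82/(-30) + √17) = √(-15)*(82*(-1/30) + √17) = (I*√15)*(-41/15 + √17) = I*√15*(-41/15 + √17)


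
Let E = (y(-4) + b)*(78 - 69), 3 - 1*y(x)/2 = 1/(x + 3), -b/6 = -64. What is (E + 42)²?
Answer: 12744900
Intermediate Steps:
b = 384 (b = -6*(-64) = 384)
y(x) = 6 - 2/(3 + x) (y(x) = 6 - 2/(x + 3) = 6 - 2/(3 + x))
E = 3528 (E = (2*(8 + 3*(-4))/(3 - 4) + 384)*(78 - 69) = (2*(8 - 12)/(-1) + 384)*9 = (2*(-1)*(-4) + 384)*9 = (8 + 384)*9 = 392*9 = 3528)
(E + 42)² = (3528 + 42)² = 3570² = 12744900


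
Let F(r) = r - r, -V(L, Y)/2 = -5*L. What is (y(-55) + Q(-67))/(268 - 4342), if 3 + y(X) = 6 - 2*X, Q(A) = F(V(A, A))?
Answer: -113/4074 ≈ -0.027737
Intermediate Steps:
V(L, Y) = 10*L (V(L, Y) = -(-10)*L = 10*L)
F(r) = 0
Q(A) = 0
y(X) = 3 - 2*X (y(X) = -3 + (6 - 2*X) = 3 - 2*X)
(y(-55) + Q(-67))/(268 - 4342) = ((3 - 2*(-55)) + 0)/(268 - 4342) = ((3 + 110) + 0)/(-4074) = (113 + 0)*(-1/4074) = 113*(-1/4074) = -113/4074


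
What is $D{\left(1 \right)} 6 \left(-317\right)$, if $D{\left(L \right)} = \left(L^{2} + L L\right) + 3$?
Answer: $-9510$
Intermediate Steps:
$D{\left(L \right)} = 3 + 2 L^{2}$ ($D{\left(L \right)} = \left(L^{2} + L^{2}\right) + 3 = 2 L^{2} + 3 = 3 + 2 L^{2}$)
$D{\left(1 \right)} 6 \left(-317\right) = \left(3 + 2 \cdot 1^{2}\right) 6 \left(-317\right) = \left(3 + 2 \cdot 1\right) \left(-1902\right) = \left(3 + 2\right) \left(-1902\right) = 5 \left(-1902\right) = -9510$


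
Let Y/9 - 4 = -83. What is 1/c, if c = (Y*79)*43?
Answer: -1/2415267 ≈ -4.1403e-7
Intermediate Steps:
Y = -711 (Y = 36 + 9*(-83) = 36 - 747 = -711)
c = -2415267 (c = -711*79*43 = -56169*43 = -2415267)
1/c = 1/(-2415267) = -1/2415267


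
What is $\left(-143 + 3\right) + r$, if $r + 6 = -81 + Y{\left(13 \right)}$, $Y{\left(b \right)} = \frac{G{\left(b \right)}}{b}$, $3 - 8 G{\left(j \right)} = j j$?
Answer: $- \frac{11887}{52} \approx -228.6$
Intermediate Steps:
$G{\left(j \right)} = \frac{3}{8} - \frac{j^{2}}{8}$ ($G{\left(j \right)} = \frac{3}{8} - \frac{j j}{8} = \frac{3}{8} - \frac{j^{2}}{8}$)
$Y{\left(b \right)} = \frac{\frac{3}{8} - \frac{b^{2}}{8}}{b}$
$r = - \frac{4607}{52}$ ($r = -6 - \left(81 - \frac{3 - 13^{2}}{8 \cdot 13}\right) = -6 - \left(81 - \frac{3 - 169}{104}\right) = -6 - \left(81 - - \frac{83}{52}\right) = -6 - \frac{4295}{52} = - \frac{4607}{52} \approx -88.596$)
$\left(-143 + 3\right) + r = \left(-143 + 3\right) - \frac{4607}{52} = -140 - \frac{4607}{52} = - \frac{11887}{52}$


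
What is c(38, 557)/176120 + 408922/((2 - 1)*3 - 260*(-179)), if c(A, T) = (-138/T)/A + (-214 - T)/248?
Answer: 5400583823421007/614689057979584 ≈ 8.7859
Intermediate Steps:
c(A, T) = -107/124 - T/248 - 138/(A*T) (c(A, T) = -138/(A*T) + (-214 - T)*(1/248) = -138/(A*T) + (-107/124 - T/248) = -107/124 - T/248 - 138/(A*T))
c(38, 557)/176120 + 408922/((2 - 1)*3 - 260*(-179)) = (-107/124 - 1/248*557 - 138/(38*557))/176120 + 408922/((2 - 1)*3 - 260*(-179)) = (-107/124 - 557/248 - 138*1/38*1/557)*(1/176120) + 408922/(1*3 + 46540) = (-107/124 - 557/248 - 69/10583)*(1/176120) + 408922/(3 + 46540) = -8176605/2624584*1/176120 + 408922/46543 = -1635321/92448346816 + 408922*(1/46543) = -1635321/92448346816 + 408922/46543 = 5400583823421007/614689057979584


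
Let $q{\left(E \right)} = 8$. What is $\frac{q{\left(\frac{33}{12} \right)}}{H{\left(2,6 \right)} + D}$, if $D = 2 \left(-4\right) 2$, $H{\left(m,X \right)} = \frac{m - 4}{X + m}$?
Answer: $- \frac{32}{65} \approx -0.49231$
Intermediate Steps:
$H{\left(m,X \right)} = \frac{-4 + m}{X + m}$
$D = -16$ ($D = \left(-8\right) 2 = -16$)
$\frac{q{\left(\frac{33}{12} \right)}}{H{\left(2,6 \right)} + D} = \frac{1}{\frac{-4 + 2}{6 + 2} - 16} \cdot 8 = \frac{1}{\frac{1}{8} \left(-2\right) - 16} \cdot 8 = \frac{1}{- \frac{1}{4} - 16} \cdot 8 = \frac{1}{- \frac{65}{4}} \cdot 8 = \left(- \frac{4}{65}\right) 8 = - \frac{32}{65}$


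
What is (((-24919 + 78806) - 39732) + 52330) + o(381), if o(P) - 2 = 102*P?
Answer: 105349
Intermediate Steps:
o(P) = 2 + 102*P
(((-24919 + 78806) - 39732) + 52330) + o(381) = (((-24919 + 78806) - 39732) + 52330) + (2 + 102*381) = ((53887 - 39732) + 52330) + (2 + 38862) = (14155 + 52330) + 38864 = 66485 + 38864 = 105349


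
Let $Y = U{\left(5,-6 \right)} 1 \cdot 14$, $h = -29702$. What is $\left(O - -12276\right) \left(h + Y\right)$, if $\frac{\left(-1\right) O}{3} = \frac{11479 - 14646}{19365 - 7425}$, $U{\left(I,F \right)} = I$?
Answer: $- \frac{361967080976}{995} \approx -3.6379 \cdot 10^{8}$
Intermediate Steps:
$O = \frac{3167}{3980}$ ($O = - 3 \frac{11479 - 14646}{19365 - 7425} = - 3 \left(- \frac{3167}{11940}\right) = - 3 \left(\left(-3167\right) \frac{1}{11940}\right) = \left(-3\right) \left(- \frac{3167}{11940}\right) = \frac{3167}{3980} \approx 0.79573$)
$Y = 70$ ($Y = 5 \cdot 1 \cdot 14 = 5 \cdot 14 = 70$)
$\left(O - -12276\right) \left(h + Y\right) = \left(\frac{3167}{3980} - -12276\right) \left(-29702 + 70\right) = \left(\frac{3167}{3980} + 12276\right) \left(-29632\right) = \frac{48861647}{3980} \left(-29632\right) = - \frac{361967080976}{995}$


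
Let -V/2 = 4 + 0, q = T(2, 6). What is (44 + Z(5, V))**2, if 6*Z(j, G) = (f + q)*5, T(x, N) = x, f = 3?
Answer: 83521/36 ≈ 2320.0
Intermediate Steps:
q = 2
V = -8 (V = -2*(4 + 0) = -2*4 = -8)
Z(j, G) = 25/6 (Z(j, G) = ((3 + 2)*5)/6 = (5*5)/6 = (1/6)*25 = 25/6)
(44 + Z(5, V))**2 = (44 + 25/6)**2 = (289/6)**2 = 83521/36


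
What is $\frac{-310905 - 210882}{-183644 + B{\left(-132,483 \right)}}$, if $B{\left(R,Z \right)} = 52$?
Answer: $\frac{521787}{183592} \approx 2.8421$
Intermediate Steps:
$\frac{-310905 - 210882}{-183644 + B{\left(-132,483 \right)}} = \frac{-310905 - 210882}{-183644 + 52} = \frac{-310905 - 210882}{-183592} = \left(-310905 - 210882\right) \left(- \frac{1}{183592}\right) = \left(-521787\right) \left(- \frac{1}{183592}\right) = \frac{521787}{183592}$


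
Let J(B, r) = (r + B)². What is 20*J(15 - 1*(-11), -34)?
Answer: 1280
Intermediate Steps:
J(B, r) = (B + r)²
20*J(15 - 1*(-11), -34) = 20*((15 - 1*(-11)) - 34)² = 20*((15 + 11) - 34)² = 20*(26 - 34)² = 20*(-8)² = 20*64 = 1280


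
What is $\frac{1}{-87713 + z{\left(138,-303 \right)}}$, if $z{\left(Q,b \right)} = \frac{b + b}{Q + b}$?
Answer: $- \frac{55}{4824013} \approx -1.1401 \cdot 10^{-5}$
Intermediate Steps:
$z{\left(Q,b \right)} = \frac{2 b}{Q + b}$
$\frac{1}{-87713 + z{\left(138,-303 \right)}} = \frac{1}{-87713 + 2 \left(-303\right) \frac{1}{138 - 303}} = \frac{1}{-87713 + 2 \left(-303\right) \frac{1}{-165}} = \frac{1}{-87713 + 2 \left(-303\right) \left(- \frac{1}{165}\right)} = \frac{1}{-87713 + \frac{202}{55}} = \frac{1}{- \frac{4824013}{55}} = - \frac{55}{4824013}$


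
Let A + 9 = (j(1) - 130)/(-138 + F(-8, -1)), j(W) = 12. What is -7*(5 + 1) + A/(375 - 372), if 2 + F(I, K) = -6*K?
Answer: -8986/201 ≈ -44.706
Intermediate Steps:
F(I, K) = -2 - 6*K
A = -544/67 (A = -9 + (12 - 130)/(-138 + (-2 - 6*(-1))) = -9 - 118/(-138 + (-2 + 6)) = -9 - 118/(-138 + 4) = -9 - 118/(-134) = -9 - 118*(-1/134) = -9 + 59/67 = -544/67 ≈ -8.1194)
-7*(5 + 1) + A/(375 - 372) = -7*(5 + 1) - 544/(67*(375 - 372)) = -7*6 - 544/67/3 = -42 - 544/67*⅓ = -42 - 544/201 = -8986/201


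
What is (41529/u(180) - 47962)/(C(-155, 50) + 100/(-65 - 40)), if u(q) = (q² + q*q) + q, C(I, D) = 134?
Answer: -7271901539/20172680 ≈ -360.48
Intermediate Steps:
u(q) = q + 2*q² (u(q) = (q² + q²) + q = 2*q² + q = q + 2*q²)
(41529/u(180) - 47962)/(C(-155, 50) + 100/(-65 - 40)) = (41529/((180*(1 + 2*180))) - 47962)/(134 + 100/(-65 - 40)) = (41529/((180*(1 + 360))) - 47962)/(134 + 100/(-105)) = (41529/((180*361)) - 47962)/(134 - 1/105*100) = (41529/64980 - 47962)/(134 - 20/21) = (41529*(1/64980) - 47962)/(2794/21) = (13843/21660 - 47962)*(21/2794) = -1038843077/21660*21/2794 = -7271901539/20172680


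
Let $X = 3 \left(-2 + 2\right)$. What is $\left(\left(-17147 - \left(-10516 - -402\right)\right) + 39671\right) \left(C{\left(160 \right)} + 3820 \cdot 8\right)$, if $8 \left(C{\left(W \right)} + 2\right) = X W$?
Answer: $997352004$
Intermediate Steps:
$X = 0$ ($X = 3 \cdot 0 = 0$)
$C{\left(W \right)} = -2$ ($C{\left(W \right)} = -2 + \frac{0 W}{8} = -2 + \frac{1}{8} \cdot 0 = -2 + 0 = -2$)
$\left(\left(-17147 - \left(-10516 - -402\right)\right) + 39671\right) \left(C{\left(160 \right)} + 3820 \cdot 8\right) = \left(\left(-17147 - \left(-10516 - -402\right)\right) + 39671\right) \left(-2 + 3820 \cdot 8\right) = \left(\left(-17147 - \left(-10516 + 402\right)\right) + 39671\right) \left(-2 + 30560\right) = \left(\left(-17147 - -10114\right) + 39671\right) 30558 = \left(\left(-17147 + 10114\right) + 39671\right) 30558 = \left(-7033 + 39671\right) 30558 = 32638 \cdot 30558 = 997352004$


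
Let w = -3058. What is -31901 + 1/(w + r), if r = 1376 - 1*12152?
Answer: -441318435/13834 ≈ -31901.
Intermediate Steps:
r = -10776 (r = 1376 - 12152 = -10776)
-31901 + 1/(w + r) = -31901 + 1/(-3058 - 10776) = -31901 + 1/(-13834) = -31901 - 1/13834 = -441318435/13834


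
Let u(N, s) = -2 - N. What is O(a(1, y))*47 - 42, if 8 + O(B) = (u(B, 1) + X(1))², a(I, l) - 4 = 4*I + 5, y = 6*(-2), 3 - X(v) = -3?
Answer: 3389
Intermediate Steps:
X(v) = 6 (X(v) = 3 - 1*(-3) = 3 + 3 = 6)
y = -12
a(I, l) = 9 + 4*I (a(I, l) = 4 + (4*I + 5) = 4 + (5 + 4*I) = 9 + 4*I)
O(B) = -8 + (4 - B)² (O(B) = -8 + ((-2 - B) + 6)² = -8 + (4 - B)²)
O(a(1, y))*47 - 42 = (-8 + (-4 + (9 + 4*1))²)*47 - 42 = (-8 + (-4 + (9 + 4))²)*47 - 42 = (-8 + (-4 + 13)²)*47 - 42 = (-8 + 9²)*47 - 42 = (-8 + 81)*47 - 42 = 73*47 - 42 = 3431 - 42 = 3389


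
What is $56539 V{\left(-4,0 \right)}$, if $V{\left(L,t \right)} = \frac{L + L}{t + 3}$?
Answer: $- \frac{452312}{3} \approx -1.5077 \cdot 10^{5}$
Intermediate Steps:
$V{\left(L,t \right)} = \frac{2 L}{3 + t}$
$56539 V{\left(-4,0 \right)} = 56539 \cdot 2 \left(-4\right) \frac{1}{3 + 0} = 56539 \cdot 2 \left(-4\right) \frac{1}{3} = 56539 \left(- \frac{8}{3}\right) = - \frac{452312}{3}$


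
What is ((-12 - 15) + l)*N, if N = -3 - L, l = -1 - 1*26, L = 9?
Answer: 648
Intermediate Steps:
l = -27 (l = -1 - 26 = -27)
N = -12 (N = -3 - 1*9 = -3 - 9 = -12)
((-12 - 15) + l)*N = ((-12 - 15) - 27)*(-12) = (-27 - 27)*(-12) = -54*(-12) = 648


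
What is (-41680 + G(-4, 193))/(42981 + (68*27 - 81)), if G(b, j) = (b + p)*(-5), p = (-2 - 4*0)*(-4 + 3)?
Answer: -6945/7456 ≈ -0.93146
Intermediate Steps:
p = 2 (p = (-2 + 0)*(-1) = -2*(-1) = 2)
G(b, j) = -10 - 5*b (G(b, j) = (b + 2)*(-5) = (2 + b)*(-5) = -10 - 5*b)
(-41680 + G(-4, 193))/(42981 + (68*27 - 81)) = (-41680 + (-10 - 5*(-4)))/(42981 + (68*27 - 81)) = (-41680 + (-10 + 20))/(42981 + (1836 - 81)) = (-41680 + 10)/(42981 + 1755) = -41670/44736 = -41670*1/44736 = -6945/7456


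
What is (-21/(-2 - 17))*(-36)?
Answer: -756/19 ≈ -39.789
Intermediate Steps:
(-21/(-2 - 17))*(-36) = (-21/(-19))*(-36) = -1/19*(-21)*(-36) = (21/19)*(-36) = -756/19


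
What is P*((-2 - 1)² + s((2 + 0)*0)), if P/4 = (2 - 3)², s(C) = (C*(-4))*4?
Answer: 36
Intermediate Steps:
s(C) = -16*C (s(C) = -4*C*4 = -16*C)
P = 4 (P = 4*(2 - 3)² = 4*(-1)² = 4*1 = 4)
P*((-2 - 1)² + s((2 + 0)*0)) = 4*((-2 - 1)² - 16*(2 + 0)*0) = 4*((-3)² - 32*0) = 4*(9 - 16*0) = 4*(9 + 0) = 4*9 = 36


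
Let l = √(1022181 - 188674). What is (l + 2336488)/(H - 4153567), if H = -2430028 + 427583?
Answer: -584122/1539003 - √833507/6156012 ≈ -0.37969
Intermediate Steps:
H = -2002445
l = √833507 ≈ 912.97
(l + 2336488)/(H - 4153567) = (√833507 + 2336488)/(-2002445 - 4153567) = (2336488 + √833507)/(-6156012) = (2336488 + √833507)*(-1/6156012) = -584122/1539003 - √833507/6156012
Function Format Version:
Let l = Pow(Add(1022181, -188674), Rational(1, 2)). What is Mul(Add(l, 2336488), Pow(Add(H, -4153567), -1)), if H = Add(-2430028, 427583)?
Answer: Add(Rational(-584122, 1539003), Mul(Rational(-1, 6156012), Pow(833507, Rational(1, 2)))) ≈ -0.37969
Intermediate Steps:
H = -2002445
l = Pow(833507, Rational(1, 2)) ≈ 912.97
Mul(Add(l, 2336488), Pow(Add(H, -4153567), -1)) = Mul(Add(Pow(833507, Rational(1, 2)), 2336488), Pow(Add(-2002445, -4153567), -1)) = Mul(Add(2336488, Pow(833507, Rational(1, 2))), Pow(-6156012, -1)) = Mul(Add(2336488, Pow(833507, Rational(1, 2))), Rational(-1, 6156012)) = Add(Rational(-584122, 1539003), Mul(Rational(-1, 6156012), Pow(833507, Rational(1, 2))))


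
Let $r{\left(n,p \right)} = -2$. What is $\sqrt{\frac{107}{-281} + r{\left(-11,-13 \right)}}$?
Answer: $\frac{i \sqrt{187989}}{281} \approx 1.543 i$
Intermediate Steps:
$\sqrt{\frac{107}{-281} + r{\left(-11,-13 \right)}} = \sqrt{\frac{107}{-281} - 2} = \sqrt{107 \left(- \frac{1}{281}\right) - 2} = \sqrt{- \frac{107}{281} - 2} = \sqrt{- \frac{669}{281}} = \frac{i \sqrt{187989}}{281}$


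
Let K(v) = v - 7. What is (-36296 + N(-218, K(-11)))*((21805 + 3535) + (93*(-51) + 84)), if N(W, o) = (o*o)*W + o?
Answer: -2211750226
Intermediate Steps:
K(v) = -7 + v
N(W, o) = o + W*o² (N(W, o) = o²*W + o = W*o² + o = o + W*o²)
(-36296 + N(-218, K(-11)))*((21805 + 3535) + (93*(-51) + 84)) = (-36296 + (-7 - 11)*(1 - 218*(-7 - 11)))*((21805 + 3535) + (93*(-51) + 84)) = (-36296 - 18*(1 - 218*(-18)))*(25340 + (-4743 + 84)) = (-36296 - 18*(1 + 3924))*(25340 - 4659) = (-36296 - 18*3925)*20681 = (-36296 - 70650)*20681 = -106946*20681 = -2211750226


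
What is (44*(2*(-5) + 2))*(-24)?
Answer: 8448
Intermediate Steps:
(44*(2*(-5) + 2))*(-24) = (44*(-10 + 2))*(-24) = (44*(-8))*(-24) = -352*(-24) = 8448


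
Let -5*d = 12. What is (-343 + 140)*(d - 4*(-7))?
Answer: -25984/5 ≈ -5196.8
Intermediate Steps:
d = -12/5 (d = -⅕*12 = -12/5 ≈ -2.4000)
(-343 + 140)*(d - 4*(-7)) = (-343 + 140)*(-12/5 - 4*(-7)) = -203*(-12/5 + 28) = -203*128/5 = -25984/5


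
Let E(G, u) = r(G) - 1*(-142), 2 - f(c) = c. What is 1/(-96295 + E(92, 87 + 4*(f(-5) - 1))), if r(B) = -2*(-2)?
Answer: -1/96149 ≈ -1.0401e-5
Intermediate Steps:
f(c) = 2 - c
r(B) = 4
E(G, u) = 146 (E(G, u) = 4 - 1*(-142) = 4 + 142 = 146)
1/(-96295 + E(92, 87 + 4*(f(-5) - 1))) = 1/(-96295 + 146) = 1/(-96149) = -1/96149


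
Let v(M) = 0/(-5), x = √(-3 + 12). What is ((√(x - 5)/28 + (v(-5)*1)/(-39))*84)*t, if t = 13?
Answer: 39*I*√2 ≈ 55.154*I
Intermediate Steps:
x = 3 (x = √9 = 3)
v(M) = 0 (v(M) = 0*(-⅕) = 0)
((√(x - 5)/28 + (v(-5)*1)/(-39))*84)*t = ((√(3 - 5)/28 + (0*1)/(-39))*84)*13 = ((√(-2)*(1/28) + 0*(-1/39))*84)*13 = (((I*√2)*(1/28) + 0)*84)*13 = ((I*√2/28 + 0)*84)*13 = ((I*√2/28)*84)*13 = (3*I*√2)*13 = 39*I*√2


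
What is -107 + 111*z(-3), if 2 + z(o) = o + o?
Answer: -995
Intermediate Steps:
z(o) = -2 + 2*o (z(o) = -2 + (o + o) = -2 + 2*o)
-107 + 111*z(-3) = -107 + 111*(-2 + 2*(-3)) = -107 + 111*(-2 - 6) = -107 + 111*(-8) = -107 - 888 = -995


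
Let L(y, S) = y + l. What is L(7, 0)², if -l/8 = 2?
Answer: 81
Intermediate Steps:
l = -16 (l = -8*2 = -16)
L(y, S) = -16 + y (L(y, S) = y - 16 = -16 + y)
L(7, 0)² = (-16 + 7)² = (-9)² = 81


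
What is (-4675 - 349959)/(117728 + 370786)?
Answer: -177317/244257 ≈ -0.72594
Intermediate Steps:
(-4675 - 349959)/(117728 + 370786) = -354634/488514 = -354634*1/488514 = -177317/244257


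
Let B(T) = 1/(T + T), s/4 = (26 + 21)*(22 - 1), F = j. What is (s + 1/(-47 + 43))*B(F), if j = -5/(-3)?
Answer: 47373/40 ≈ 1184.3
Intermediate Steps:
j = 5/3 (j = -5*(-⅓) = 5/3 ≈ 1.6667)
F = 5/3 ≈ 1.6667
s = 3948 (s = 4*((26 + 21)*(22 - 1)) = 4*(47*21) = 4*987 = 3948)
B(T) = 1/(2*T)
(s + 1/(-47 + 43))*B(F) = (3948 + 1/(-47 + 43))*(1/(2*(5/3))) = (3948 + 1/(-4))*((½)*(⅗)) = (3948 - ¼)*(3/10) = (15791/4)*(3/10) = 47373/40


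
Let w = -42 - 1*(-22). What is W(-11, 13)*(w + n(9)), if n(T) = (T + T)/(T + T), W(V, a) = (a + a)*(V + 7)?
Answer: 1976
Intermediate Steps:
W(V, a) = 2*a*(7 + V) (W(V, a) = (2*a)*(7 + V) = 2*a*(7 + V))
n(T) = 1 (n(T) = (2*T)/((2*T)) = (2*T)*(1/(2*T)) = 1)
w = -20 (w = -42 + 22 = -20)
W(-11, 13)*(w + n(9)) = (2*13*(7 - 11))*(-20 + 1) = (2*13*(-4))*(-19) = -104*(-19) = 1976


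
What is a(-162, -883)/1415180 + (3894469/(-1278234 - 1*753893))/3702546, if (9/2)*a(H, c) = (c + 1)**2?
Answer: 325172742581630701/2661969039193522890 ≈ 0.12215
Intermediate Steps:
a(H, c) = 2*(1 + c)**2/9 (a(H, c) = 2*(c + 1)**2/9 = 2*(1 + c)**2/9)
a(-162, -883)/1415180 + (3894469/(-1278234 - 1*753893))/3702546 = (2*(1 - 883)**2/9)/1415180 + (3894469/(-1278234 - 1*753893))/3702546 = ((2/9)*(-882)**2)*(1/1415180) + (3894469/(-1278234 - 753893))*(1/3702546) = ((2/9)*777924)*(1/1415180) + (3894469/(-2032127))*(1/3702546) = 172872*(1/1415180) + (3894469*(-1/2032127))*(1/3702546) = 43218/353795 - 3894469/2032127*1/3702546 = 43218/353795 - 3894469/7524043695342 = 325172742581630701/2661969039193522890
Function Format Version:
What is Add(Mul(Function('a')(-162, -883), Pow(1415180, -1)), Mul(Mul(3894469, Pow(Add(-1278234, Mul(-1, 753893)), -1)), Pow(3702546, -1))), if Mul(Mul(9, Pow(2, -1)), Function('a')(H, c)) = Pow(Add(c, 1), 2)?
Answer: Rational(325172742581630701, 2661969039193522890) ≈ 0.12215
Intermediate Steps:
Function('a')(H, c) = Mul(Rational(2, 9), Pow(Add(1, c), 2)) (Function('a')(H, c) = Mul(Rational(2, 9), Pow(Add(c, 1), 2)) = Mul(Rational(2, 9), Pow(Add(1, c), 2)))
Add(Mul(Function('a')(-162, -883), Pow(1415180, -1)), Mul(Mul(3894469, Pow(Add(-1278234, Mul(-1, 753893)), -1)), Pow(3702546, -1))) = Add(Mul(Mul(Rational(2, 9), Pow(Add(1, -883), 2)), Pow(1415180, -1)), Mul(Mul(3894469, Pow(Add(-1278234, Mul(-1, 753893)), -1)), Pow(3702546, -1))) = Add(Mul(Mul(Rational(2, 9), Pow(-882, 2)), Rational(1, 1415180)), Mul(Mul(3894469, Pow(Add(-1278234, -753893), -1)), Rational(1, 3702546))) = Add(Mul(Mul(Rational(2, 9), 777924), Rational(1, 1415180)), Mul(Mul(3894469, Pow(-2032127, -1)), Rational(1, 3702546))) = Add(Mul(172872, Rational(1, 1415180)), Mul(Mul(3894469, Rational(-1, 2032127)), Rational(1, 3702546))) = Add(Rational(43218, 353795), Mul(Rational(-3894469, 2032127), Rational(1, 3702546))) = Add(Rational(43218, 353795), Rational(-3894469, 7524043695342)) = Rational(325172742581630701, 2661969039193522890)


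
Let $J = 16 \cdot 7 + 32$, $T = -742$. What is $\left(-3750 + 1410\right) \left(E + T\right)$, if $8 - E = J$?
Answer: $2054520$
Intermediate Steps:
$J = 144$ ($J = 112 + 32 = 144$)
$E = -136$ ($E = 8 - 144 = -136$)
$\left(-3750 + 1410\right) \left(E + T\right) = \left(-3750 + 1410\right) \left(-136 - 742\right) = \left(-2340\right) \left(-878\right) = 2054520$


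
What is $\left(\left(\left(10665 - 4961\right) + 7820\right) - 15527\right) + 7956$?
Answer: $5953$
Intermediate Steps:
$\left(\left(\left(10665 - 4961\right) + 7820\right) - 15527\right) + 7956 = \left(\left(5704 + 7820\right) - 15527\right) + 7956 = \left(13524 - 15527\right) + 7956 = -2003 + 7956 = 5953$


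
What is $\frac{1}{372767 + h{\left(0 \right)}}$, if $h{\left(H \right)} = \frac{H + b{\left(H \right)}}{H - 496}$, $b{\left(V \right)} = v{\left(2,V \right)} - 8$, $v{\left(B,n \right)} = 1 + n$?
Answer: $\frac{496}{184892439} \approx 2.6826 \cdot 10^{-6}$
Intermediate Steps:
$b{\left(V \right)} = -7 + V$ ($b{\left(V \right)} = \left(1 + V\right) - 8 = -7 + V$)
$h{\left(H \right)} = \frac{-7 + 2 H}{-496 + H}$ ($h{\left(H \right)} = \frac{H + \left(-7 + H\right)}{H - 496} = \frac{-7 + 2 H}{-496 + H}$)
$\frac{1}{372767 + h{\left(0 \right)}} = \frac{1}{372767 + \frac{-7 + 2 \cdot 0}{-496 + 0}} = \frac{1}{372767 + \frac{-7 + 0}{-496}} = \frac{1}{372767 - - \frac{7}{496}} = \frac{1}{372767 + \frac{7}{496}} = \frac{1}{\frac{184892439}{496}} = \frac{496}{184892439}$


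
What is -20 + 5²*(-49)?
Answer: -1245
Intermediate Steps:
-20 + 5²*(-49) = -20 + 25*(-49) = -20 - 1225 = -1245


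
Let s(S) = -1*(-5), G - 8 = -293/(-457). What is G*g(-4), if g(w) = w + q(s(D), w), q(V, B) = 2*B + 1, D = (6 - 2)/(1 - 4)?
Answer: -43439/457 ≈ -95.052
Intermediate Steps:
G = 3949/457 (G = 8 - 293/(-457) = 8 - 293*(-1/457) = 8 + 293/457 = 3949/457 ≈ 8.6411)
D = -4/3 (D = 4/(-3) = 4*(-⅓) = -4/3 ≈ -1.3333)
s(S) = 5
q(V, B) = 1 + 2*B
g(w) = 1 + 3*w (g(w) = w + (1 + 2*w) = 1 + 3*w)
G*g(-4) = 3949*(1 + 3*(-4))/457 = 3949*(1 - 12)/457 = (3949/457)*(-11) = -43439/457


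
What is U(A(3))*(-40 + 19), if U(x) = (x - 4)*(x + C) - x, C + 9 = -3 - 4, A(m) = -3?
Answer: -2856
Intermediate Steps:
C = -16 (C = -9 + (-3 - 4) = -9 - 7 = -16)
U(x) = -x + (-16 + x)*(-4 + x) (U(x) = (x - 4)*(x - 16) - x = (-4 + x)*(-16 + x) - x = (-16 + x)*(-4 + x) - x = -x + (-16 + x)*(-4 + x))
U(A(3))*(-40 + 19) = (64 + (-3)² - 21*(-3))*(-40 + 19) = (64 + 9 + 63)*(-21) = 136*(-21) = -2856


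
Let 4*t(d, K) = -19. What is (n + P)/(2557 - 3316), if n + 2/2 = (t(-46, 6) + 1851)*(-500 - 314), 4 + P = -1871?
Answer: 1003149/506 ≈ 1982.5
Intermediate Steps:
P = -1875 (P = -4 - 1871 = -1875)
t(d, K) = -19/4 (t(d, K) = (1/4)*(-19) = -19/4)
n = -3005697/2 (n = -1 + (-19/4 + 1851)*(-500 - 314) = -1 + (7385/4)*(-814) = -1 - 3005695/2 = -3005697/2 ≈ -1.5028e+6)
(n + P)/(2557 - 3316) = (-3005697/2 - 1875)/(2557 - 3316) = -3009447/2/(-759) = -3009447/2*(-1/759) = 1003149/506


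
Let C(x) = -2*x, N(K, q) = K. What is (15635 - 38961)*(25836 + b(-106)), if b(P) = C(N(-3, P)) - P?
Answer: -605263048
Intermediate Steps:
b(P) = 6 - P (b(P) = -2*(-3) - P = 6 - P)
(15635 - 38961)*(25836 + b(-106)) = (15635 - 38961)*(25836 + (6 - 1*(-106))) = -23326*(25836 + (6 + 106)) = -23326*(25836 + 112) = -23326*25948 = -605263048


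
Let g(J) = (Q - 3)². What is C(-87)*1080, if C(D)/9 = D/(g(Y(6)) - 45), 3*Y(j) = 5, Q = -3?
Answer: 93960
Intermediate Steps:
Y(j) = 5/3 (Y(j) = (⅓)*5 = 5/3)
g(J) = 36 (g(J) = (-3 - 3)² = (-6)² = 36)
C(D) = -D (C(D) = 9*(D/(36 - 45)) = 9*(D/(-9)) = 9*(-D/9) = -D)
C(-87)*1080 = -1*(-87)*1080 = 87*1080 = 93960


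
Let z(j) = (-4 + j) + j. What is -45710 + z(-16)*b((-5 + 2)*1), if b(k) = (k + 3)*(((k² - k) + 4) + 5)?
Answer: -45710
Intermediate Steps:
b(k) = (3 + k)*(9 + k² - k) (b(k) = (3 + k)*((4 + k² - k) + 5) = (3 + k)*(9 + k² - k))
z(j) = -4 + 2*j
-45710 + z(-16)*b((-5 + 2)*1) = -45710 + (-4 + 2*(-16))*(27 + ((-5 + 2)*1)³ + 2*((-5 + 2)*1)² + 6*((-5 + 2)*1)) = -45710 + (-4 - 32)*(27 + (-3*1)³ + 2*(-3*1)² + 6*(-3*1)) = -45710 - 36*(27 + (-3)³ + 2*(-3)² + 6*(-3)) = -45710 - 36*(27 - 27 + 2*9 - 18) = -45710 - 36*(27 - 27 + 18 - 18) = -45710 - 36*0 = -45710 + 0 = -45710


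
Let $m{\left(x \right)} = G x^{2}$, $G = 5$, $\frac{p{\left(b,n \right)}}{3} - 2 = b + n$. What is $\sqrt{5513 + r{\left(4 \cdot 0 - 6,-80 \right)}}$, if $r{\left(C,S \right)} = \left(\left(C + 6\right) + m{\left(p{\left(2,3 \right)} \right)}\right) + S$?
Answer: $\sqrt{7638} \approx 87.396$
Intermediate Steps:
$p{\left(b,n \right)} = 6 + 3 b + 3 n$ ($p{\left(b,n \right)} = 6 + 3 \left(b + n\right) = 6 + \left(3 b + 3 n\right) = 6 + 3 b + 3 n$)
$m{\left(x \right)} = 5 x^{2}$
$r{\left(C,S \right)} = 2211 + C + S$ ($r{\left(C,S \right)} = \left(\left(C + 6\right) + 5 \left(6 + 3 \cdot 2 + 3 \cdot 3\right)^{2}\right) + S = \left(\left(6 + C\right) + 5 \left(6 + 6 + 9\right)^{2}\right) + S = \left(\left(6 + C\right) + 5 \cdot 21^{2}\right) + S = \left(\left(6 + C\right) + 5 \cdot 441\right) + S = \left(\left(6 + C\right) + 2205\right) + S = \left(2211 + C\right) + S = 2211 + C + S$)
$\sqrt{5513 + r{\left(4 \cdot 0 - 6,-80 \right)}} = \sqrt{5513 + \left(2211 + \left(4 \cdot 0 - 6\right) - 80\right)} = \sqrt{5513 + \left(2211 + \left(0 - 6\right) - 80\right)} = \sqrt{5513 - -2125} = \sqrt{5513 + 2125} = \sqrt{7638}$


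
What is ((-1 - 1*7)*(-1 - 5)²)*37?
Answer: -10656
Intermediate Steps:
((-1 - 1*7)*(-1 - 5)²)*37 = ((-1 - 7)*(-6)²)*37 = -8*36*37 = -288*37 = -10656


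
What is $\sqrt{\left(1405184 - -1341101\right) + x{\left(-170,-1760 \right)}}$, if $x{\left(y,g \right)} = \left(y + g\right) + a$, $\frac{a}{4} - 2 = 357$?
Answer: $\sqrt{2745791} \approx 1657.0$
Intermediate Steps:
$a = 1436$ ($a = 8 + 4 \cdot 357 = 8 + 1428 = 1436$)
$x{\left(y,g \right)} = 1436 + g + y$ ($x{\left(y,g \right)} = \left(y + g\right) + 1436 = \left(g + y\right) + 1436 = 1436 + g + y$)
$\sqrt{\left(1405184 - -1341101\right) + x{\left(-170,-1760 \right)}} = \sqrt{\left(1405184 - -1341101\right) - 494} = \sqrt{\left(1405184 + 1341101\right) - 494} = \sqrt{2746285 - 494} = \sqrt{2745791}$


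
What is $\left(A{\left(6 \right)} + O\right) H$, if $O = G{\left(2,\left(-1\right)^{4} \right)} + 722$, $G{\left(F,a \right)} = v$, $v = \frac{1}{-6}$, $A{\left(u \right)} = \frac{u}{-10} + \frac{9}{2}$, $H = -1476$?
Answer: $- \frac{5355912}{5} \approx -1.0712 \cdot 10^{6}$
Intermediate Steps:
$A{\left(u \right)} = \frac{9}{2} - \frac{u}{10}$ ($A{\left(u \right)} = u \left(- \frac{1}{10}\right) + 9 \cdot \frac{1}{2} = - \frac{u}{10} + \frac{9}{2} = \frac{9}{2} - \frac{u}{10}$)
$v = - \frac{1}{6} \approx -0.16667$
$G{\left(F,a \right)} = - \frac{1}{6}$
$O = \frac{4331}{6}$ ($O = - \frac{1}{6} + 722 = \frac{4331}{6} \approx 721.83$)
$\left(A{\left(6 \right)} + O\right) H = \left(\left(\frac{9}{2} - \frac{3}{5}\right) + \frac{4331}{6}\right) \left(-1476\right) = \left(\frac{39}{10} + \frac{4331}{6}\right) \left(-1476\right) = \frac{10886}{15} \left(-1476\right) = - \frac{5355912}{5}$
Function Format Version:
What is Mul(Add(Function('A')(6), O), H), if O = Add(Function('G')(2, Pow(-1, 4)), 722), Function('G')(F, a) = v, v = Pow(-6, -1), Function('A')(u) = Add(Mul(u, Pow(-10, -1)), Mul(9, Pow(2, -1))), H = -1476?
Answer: Rational(-5355912, 5) ≈ -1.0712e+6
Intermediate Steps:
Function('A')(u) = Add(Rational(9, 2), Mul(Rational(-1, 10), u)) (Function('A')(u) = Add(Mul(u, Rational(-1, 10)), Mul(9, Rational(1, 2))) = Add(Mul(Rational(-1, 10), u), Rational(9, 2)) = Add(Rational(9, 2), Mul(Rational(-1, 10), u)))
v = Rational(-1, 6) ≈ -0.16667
Function('G')(F, a) = Rational(-1, 6)
O = Rational(4331, 6) (O = Add(Rational(-1, 6), 722) = Rational(4331, 6) ≈ 721.83)
Mul(Add(Function('A')(6), O), H) = Mul(Add(Add(Rational(9, 2), Mul(Rational(-1, 10), 6)), Rational(4331, 6)), -1476) = Mul(Add(Add(Rational(9, 2), Rational(-3, 5)), Rational(4331, 6)), -1476) = Mul(Add(Rational(39, 10), Rational(4331, 6)), -1476) = Mul(Rational(10886, 15), -1476) = Rational(-5355912, 5)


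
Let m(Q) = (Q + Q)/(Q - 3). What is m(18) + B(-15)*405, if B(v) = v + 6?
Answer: -18213/5 ≈ -3642.6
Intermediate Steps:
B(v) = 6 + v
m(Q) = 2*Q/(-3 + Q) (m(Q) = (2*Q)/(-3 + Q) = 2*Q/(-3 + Q))
m(18) + B(-15)*405 = 2*18/(-3 + 18) + (6 - 15)*405 = 2*18/15 - 9*405 = 2*18*(1/15) - 3645 = 12/5 - 3645 = -18213/5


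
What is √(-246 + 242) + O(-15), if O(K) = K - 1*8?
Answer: -23 + 2*I ≈ -23.0 + 2.0*I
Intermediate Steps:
O(K) = -8 + K (O(K) = K - 8 = -8 + K)
√(-246 + 242) + O(-15) = √(-246 + 242) + (-8 - 15) = √(-4) - 23 = 2*I - 23 = -23 + 2*I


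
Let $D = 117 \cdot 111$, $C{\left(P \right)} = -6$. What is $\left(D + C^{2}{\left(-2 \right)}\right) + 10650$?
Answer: $23673$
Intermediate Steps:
$D = 12987$
$\left(D + C^{2}{\left(-2 \right)}\right) + 10650 = \left(12987 + \left(-6\right)^{2}\right) + 10650 = \left(12987 + 36\right) + 10650 = 13023 + 10650 = 23673$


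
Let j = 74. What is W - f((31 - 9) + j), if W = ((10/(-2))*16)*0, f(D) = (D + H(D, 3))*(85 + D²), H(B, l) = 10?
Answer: -985906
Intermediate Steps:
f(D) = (10 + D)*(85 + D²) (f(D) = (D + 10)*(85 + D²) = (10 + D)*(85 + D²))
W = 0 (W = ((10*(-½))*16)*0 = -5*16*0 = -80*0 = 0)
W - f((31 - 9) + j) = 0 - (850 + ((31 - 9) + 74)³ + 10*((31 - 9) + 74)² + 85*((31 - 9) + 74)) = 0 - (850 + (22 + 74)³ + 10*(22 + 74)² + 85*(22 + 74)) = 0 - (850 + 96³ + 10*96² + 85*96) = 0 - (850 + 884736 + 10*9216 + 8160) = 0 - (850 + 884736 + 92160 + 8160) = 0 - 1*985906 = 0 - 985906 = -985906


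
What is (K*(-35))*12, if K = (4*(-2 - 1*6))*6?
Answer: 80640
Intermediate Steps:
K = -192 (K = (4*(-2 - 6))*6 = (4*(-8))*6 = -32*6 = -192)
(K*(-35))*12 = -192*(-35)*12 = 6720*12 = 80640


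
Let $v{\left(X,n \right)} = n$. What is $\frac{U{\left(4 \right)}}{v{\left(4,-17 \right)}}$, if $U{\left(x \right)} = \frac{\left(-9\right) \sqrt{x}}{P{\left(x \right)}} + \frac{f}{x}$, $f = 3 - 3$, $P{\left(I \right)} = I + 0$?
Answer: $\frac{9}{34} \approx 0.26471$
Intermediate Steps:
$P{\left(I \right)} = I$
$f = 0$ ($f = 3 - 3 = 0$)
$U{\left(x \right)} = - \frac{9}{\sqrt{x}}$ ($U{\left(x \right)} = \frac{\left(-9\right) \sqrt{x}}{x} + \frac{0}{x} = - \frac{9}{\sqrt{x}} + 0 = - \frac{9}{\sqrt{x}}$)
$\frac{U{\left(4 \right)}}{v{\left(4,-17 \right)}} = \frac{\left(-9\right) \frac{1}{\sqrt{4}}}{-17} = \left(-9\right) \frac{1}{2} \left(- \frac{1}{17}\right) = \left(- \frac{9}{2}\right) \left(- \frac{1}{17}\right) = \frac{9}{34}$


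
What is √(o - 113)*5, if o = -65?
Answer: 5*I*√178 ≈ 66.708*I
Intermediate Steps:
√(o - 113)*5 = √(-65 - 113)*5 = √(-178)*5 = (I*√178)*5 = 5*I*√178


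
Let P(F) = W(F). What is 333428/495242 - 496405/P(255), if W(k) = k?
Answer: -24575558087/12628671 ≈ -1946.0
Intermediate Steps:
P(F) = F
333428/495242 - 496405/P(255) = 333428/495242 - 496405/255 = 333428*(1/495242) - 496405*1/255 = 166714/247621 - 99281/51 = -24575558087/12628671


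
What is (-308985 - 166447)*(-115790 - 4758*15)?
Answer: 88981853120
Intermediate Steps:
(-308985 - 166447)*(-115790 - 4758*15) = -475432*(-115790 - 71370) = -475432*(-187160) = 88981853120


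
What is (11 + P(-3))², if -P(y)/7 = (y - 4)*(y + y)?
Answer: 80089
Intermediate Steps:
P(y) = -14*y*(-4 + y) (P(y) = -7*(y - 4)*(y + y) = -7*(-4 + y)*2*y = -14*y*(-4 + y))
(11 + P(-3))² = (11 + 14*(-3)*(4 - 1*(-3)))² = (11 + 14*(-3)*(4 + 3))² = (11 + 14*(-3)*7)² = (11 - 294)² = (-283)² = 80089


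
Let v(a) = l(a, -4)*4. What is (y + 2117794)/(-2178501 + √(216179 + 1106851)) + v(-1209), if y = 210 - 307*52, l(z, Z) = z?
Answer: -7651861269841932/1581955094657 - 700680*√1323030/1581955094657 ≈ -4837.0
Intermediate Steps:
v(a) = 4*a (v(a) = a*4 = 4*a)
y = -15754 (y = 210 - 15964 = -15754)
(y + 2117794)/(-2178501 + √(216179 + 1106851)) + v(-1209) = (-15754 + 2117794)/(-2178501 + √(216179 + 1106851)) + 4*(-1209) = 2102040/(-2178501 + √1323030) - 4836 = -4836 + 2102040/(-2178501 + √1323030)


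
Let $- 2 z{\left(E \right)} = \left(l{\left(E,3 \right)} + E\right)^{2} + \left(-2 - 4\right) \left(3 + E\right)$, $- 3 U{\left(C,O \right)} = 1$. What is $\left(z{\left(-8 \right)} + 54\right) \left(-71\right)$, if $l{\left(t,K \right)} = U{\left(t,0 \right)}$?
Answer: $- \frac{5467}{18} \approx -303.72$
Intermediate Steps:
$U{\left(C,O \right)} = - \frac{1}{3}$ ($U{\left(C,O \right)} = \left(- \frac{1}{3}\right) 1 = - \frac{1}{3}$)
$l{\left(t,K \right)} = - \frac{1}{3}$
$z{\left(E \right)} = 9 + 3 E - \frac{\left(- \frac{1}{3} + E\right)^{2}}{2}$ ($z{\left(E \right)} = - \frac{\left(- \frac{1}{3} + E\right)^{2} + \left(-2 - 4\right) \left(3 + E\right)}{2} = - \frac{\left(- \frac{1}{3} + E\right)^{2} - 6 \left(3 + E\right)}{2} = - \frac{\left(- \frac{1}{3} + E\right)^{2} - \left(18 + 6 E\right)}{2} = - \frac{-18 + \left(- \frac{1}{3} + E\right)^{2} - 6 E}{2} = 9 + 3 E - \frac{\left(- \frac{1}{3} + E\right)^{2}}{2}$)
$\left(z{\left(-8 \right)} + 54\right) \left(-71\right) = \left(\left(\frac{161}{18} - \frac{\left(-8\right)^{2}}{2} + \frac{10}{3} \left(-8\right)\right) + 54\right) \left(-71\right) = \left(\left(\frac{161}{18} - 32 - \frac{80}{3}\right) + 54\right) \left(-71\right) = \left(- \frac{895}{18} + 54\right) \left(-71\right) = \frac{77}{18} \left(-71\right) = - \frac{5467}{18}$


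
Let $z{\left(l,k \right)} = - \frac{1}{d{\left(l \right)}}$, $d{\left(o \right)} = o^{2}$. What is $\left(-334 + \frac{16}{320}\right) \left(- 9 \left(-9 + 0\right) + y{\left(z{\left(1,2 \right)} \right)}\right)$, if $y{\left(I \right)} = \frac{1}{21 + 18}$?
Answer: $- \frac{1055282}{39} \approx -27059.0$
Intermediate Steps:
$z{\left(l,k \right)} = - \frac{1}{l^{2}}$
$y{\left(I \right)} = \frac{1}{39}$
$\left(-334 + \frac{16}{320}\right) \left(- 9 \left(-9 + 0\right) + y{\left(z{\left(1,2 \right)} \right)}\right) = \left(-334 + \frac{16}{320}\right) \left(- 9 \left(-9 + 0\right) + \frac{1}{39}\right) = \left(-334 + 16 \cdot \frac{1}{320}\right) \left(\left(-9\right) \left(-9\right) + \frac{1}{39}\right) = \left(-334 + \frac{1}{20}\right) \left(81 + \frac{1}{39}\right) = \left(- \frac{6679}{20}\right) \frac{3160}{39} = - \frac{1055282}{39}$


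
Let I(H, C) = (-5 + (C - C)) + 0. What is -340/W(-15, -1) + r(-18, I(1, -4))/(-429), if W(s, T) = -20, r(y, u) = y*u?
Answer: 2401/143 ≈ 16.790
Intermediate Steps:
I(H, C) = -5 (I(H, C) = (-5 + 0) + 0 = -5 + 0 = -5)
r(y, u) = u*y
-340/W(-15, -1) + r(-18, I(1, -4))/(-429) = -340/(-20) - 5*(-18)/(-429) = -340*(-1/20) + 90*(-1/429) = 17 - 30/143 = 2401/143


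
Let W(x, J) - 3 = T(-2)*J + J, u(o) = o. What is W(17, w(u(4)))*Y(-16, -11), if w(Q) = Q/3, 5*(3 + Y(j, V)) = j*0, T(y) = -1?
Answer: -9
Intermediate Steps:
Y(j, V) = -3 (Y(j, V) = -3 + (j*0)/5 = -3 + (⅕)*0 = -3 + 0 = -3)
w(Q) = Q/3 (w(Q) = Q*(⅓) = Q/3)
W(x, J) = 3 (W(x, J) = 3 + (-J + J) = 3 + 0 = 3)
W(17, w(u(4)))*Y(-16, -11) = 3*(-3) = -9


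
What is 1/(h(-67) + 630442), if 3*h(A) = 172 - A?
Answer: 3/1891565 ≈ 1.5860e-6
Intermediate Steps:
h(A) = 172/3 - A/3 (h(A) = (172 - A)/3 = 172/3 - A/3)
1/(h(-67) + 630442) = 1/((172/3 - ⅓*(-67)) + 630442) = 1/((172/3 + 67/3) + 630442) = 1/(239/3 + 630442) = 1/(1891565/3) = 3/1891565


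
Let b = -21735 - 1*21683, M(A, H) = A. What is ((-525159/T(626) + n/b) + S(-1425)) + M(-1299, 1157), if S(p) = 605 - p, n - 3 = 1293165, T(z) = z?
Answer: -1871269661/13589834 ≈ -137.70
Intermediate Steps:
b = -43418 (b = -21735 - 21683 = -43418)
n = 1293168 (n = 3 + 1293165 = 1293168)
((-525159/T(626) + n/b) + S(-1425)) + M(-1299, 1157) = ((-525159/626 + 1293168/(-43418)) + (605 - 1*(-1425))) - 1299 = ((-525159*1/626 + 1293168*(-1/43418)) + (605 + 1425)) - 1299 = ((-525159/626 - 646584/21709) + 2030) - 1299 = (-11805438315/13589834 + 2030) - 1299 = 15781924705/13589834 - 1299 = -1871269661/13589834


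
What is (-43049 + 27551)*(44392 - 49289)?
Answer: 75893706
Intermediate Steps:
(-43049 + 27551)*(44392 - 49289) = -15498*(-4897) = 75893706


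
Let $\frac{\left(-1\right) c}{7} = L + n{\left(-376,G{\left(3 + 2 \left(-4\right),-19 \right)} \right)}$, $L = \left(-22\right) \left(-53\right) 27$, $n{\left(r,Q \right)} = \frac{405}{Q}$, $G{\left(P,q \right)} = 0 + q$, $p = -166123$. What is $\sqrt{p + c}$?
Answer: $\frac{8 i \sqrt{2179243}}{19} \approx 621.57 i$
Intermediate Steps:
$G{\left(P,q \right)} = q$
$L = 31482$ ($L = 1166 \cdot 27 = 31482$)
$c = - \frac{4184271}{19}$ ($c = - 7 \left(31482 + \frac{405}{-19}\right) = - 7 \left(31482 + 405 \left(- \frac{1}{19}\right)\right) = - 7 \left(31482 - \frac{405}{19}\right) = \left(-7\right) \frac{597753}{19} = - \frac{4184271}{19} \approx -2.2022 \cdot 10^{5}$)
$\sqrt{p + c} = \sqrt{-166123 - \frac{4184271}{19}} = \sqrt{- \frac{7340608}{19}} = \frac{8 i \sqrt{2179243}}{19}$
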